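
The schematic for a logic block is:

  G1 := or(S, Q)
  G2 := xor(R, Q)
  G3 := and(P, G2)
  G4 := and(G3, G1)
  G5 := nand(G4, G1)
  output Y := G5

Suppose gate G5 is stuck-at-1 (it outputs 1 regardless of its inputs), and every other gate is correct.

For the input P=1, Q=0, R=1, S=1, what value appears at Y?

Propagate with G5 forced: G1=1, G2=1, G3=1, G4=1, G5=1 [stuck-at-1].
So Y = 1. (Without the fault it would be 0.)

1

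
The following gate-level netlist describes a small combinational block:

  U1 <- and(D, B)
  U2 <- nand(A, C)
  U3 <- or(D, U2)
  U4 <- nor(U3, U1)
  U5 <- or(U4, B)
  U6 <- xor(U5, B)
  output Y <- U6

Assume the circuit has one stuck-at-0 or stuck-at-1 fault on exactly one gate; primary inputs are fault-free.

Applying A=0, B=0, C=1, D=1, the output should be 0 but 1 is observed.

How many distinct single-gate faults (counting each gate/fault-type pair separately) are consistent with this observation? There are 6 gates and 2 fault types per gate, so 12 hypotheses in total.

4

Fault-free: U1=0, U2=1, U3=1, U4=0, U5=0, U6=0 → 0. Observed 1.
  U1 stuck-at-0: output 0 ✗
  U1 stuck-at-1: output 0 ✗
  U2 stuck-at-0: output 0 ✗
  U2 stuck-at-1: output 0 ✗
  U3 stuck-at-0: output 1 ✓
  U3 stuck-at-1: output 0 ✗
  U4 stuck-at-0: output 0 ✗
  U4 stuck-at-1: output 1 ✓
  U5 stuck-at-0: output 0 ✗
  U5 stuck-at-1: output 1 ✓
  U6 stuck-at-0: output 0 ✗
  U6 stuck-at-1: output 1 ✓
Consistent faults: {U3 stuck-at-0, U4 stuck-at-1, U5 stuck-at-1, U6 stuck-at-1} — 4 in all.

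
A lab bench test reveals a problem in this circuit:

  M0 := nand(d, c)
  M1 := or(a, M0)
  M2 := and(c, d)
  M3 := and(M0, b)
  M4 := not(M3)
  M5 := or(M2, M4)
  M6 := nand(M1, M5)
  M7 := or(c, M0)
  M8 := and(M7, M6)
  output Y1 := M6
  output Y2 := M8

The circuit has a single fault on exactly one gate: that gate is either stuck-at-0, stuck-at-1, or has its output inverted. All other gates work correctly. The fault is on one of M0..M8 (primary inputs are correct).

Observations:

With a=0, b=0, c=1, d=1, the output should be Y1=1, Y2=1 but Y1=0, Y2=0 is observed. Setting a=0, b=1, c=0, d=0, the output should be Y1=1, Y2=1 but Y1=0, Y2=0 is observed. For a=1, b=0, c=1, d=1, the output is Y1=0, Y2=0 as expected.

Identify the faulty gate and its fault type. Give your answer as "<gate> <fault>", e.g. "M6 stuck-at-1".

Fault-free values for test 1 (a=0, b=0, c=1, d=1): M0=0, M1=0, M2=1, M3=0, M4=1, M5=1, M6=1, M7=1, M8=1, giving Y1=1, Y2=1. Observed Y1=0, Y2=0.
Test 1: faults giving observed Y1=0, Y2=0 are {M0 stuck-at-1, M0 inverted output, M1 stuck-at-1, M1 inverted output, M6 stuck-at-0, M6 inverted output}.
Test 2 (a=0, b=1, c=0, d=0): fault-free M0=1, M1=1, M2=0, M3=1, M4=0, M5=0, M6=1, M7=1, M8=1 → Y1=1, Y2=1; observed Y1=0, Y2=0. Eliminates M0 stuck-at-1, M0 inverted output, M1 stuck-at-1, M1 inverted output.
Test 3 (a=1, b=0, c=1, d=1): fault-free M0=0, M1=1, M2=1, M3=0, M4=1, M5=1, M6=0, M7=1, M8=0 → Y1=0, Y2=0; observed Y1=0, Y2=0. Eliminates M6 inverted output.
Only M6 stuck-at-0 is consistent with every test.

M6 stuck-at-0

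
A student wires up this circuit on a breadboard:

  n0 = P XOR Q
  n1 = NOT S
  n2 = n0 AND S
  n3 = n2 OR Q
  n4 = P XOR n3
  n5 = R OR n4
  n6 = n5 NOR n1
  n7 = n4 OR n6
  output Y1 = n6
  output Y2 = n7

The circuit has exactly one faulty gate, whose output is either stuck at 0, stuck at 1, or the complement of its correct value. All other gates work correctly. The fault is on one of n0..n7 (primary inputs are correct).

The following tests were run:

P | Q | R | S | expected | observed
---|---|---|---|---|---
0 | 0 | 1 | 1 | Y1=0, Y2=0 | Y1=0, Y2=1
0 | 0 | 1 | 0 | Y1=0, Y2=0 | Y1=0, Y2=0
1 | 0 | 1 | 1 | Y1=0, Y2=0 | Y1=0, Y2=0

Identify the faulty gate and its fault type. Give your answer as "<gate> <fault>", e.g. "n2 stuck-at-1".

n0 stuck-at-1

Fault-free values for test 1 (P=0, Q=0, R=1, S=1): n0=0, n1=0, n2=0, n3=0, n4=0, n5=1, n6=0, n7=0, giving Y1=0, Y2=0. Observed Y1=0, Y2=1.
Test 1: faults giving observed Y1=0, Y2=1 are {n0 stuck-at-1, n0 inverted output, n2 stuck-at-1, n2 inverted output, n3 stuck-at-1, n3 inverted output, n4 stuck-at-1, n4 inverted output, n7 stuck-at-1, n7 inverted output}.
Test 2 (P=0, Q=0, R=1, S=0): fault-free n0=0, n1=1, n2=0, n3=0, n4=0, n5=1, n6=0, n7=0 → Y1=0, Y2=0; observed Y1=0, Y2=0. Eliminates n2 stuck-at-1, n2 inverted output, n3 stuck-at-1, n3 inverted output, n4 stuck-at-1, n4 inverted output, n7 stuck-at-1, n7 inverted output.
Test 3 (P=1, Q=0, R=1, S=1): fault-free n0=1, n1=0, n2=1, n3=1, n4=0, n5=1, n6=0, n7=0 → Y1=0, Y2=0; observed Y1=0, Y2=0. Eliminates n0 inverted output.
Only n0 stuck-at-1 is consistent with every test.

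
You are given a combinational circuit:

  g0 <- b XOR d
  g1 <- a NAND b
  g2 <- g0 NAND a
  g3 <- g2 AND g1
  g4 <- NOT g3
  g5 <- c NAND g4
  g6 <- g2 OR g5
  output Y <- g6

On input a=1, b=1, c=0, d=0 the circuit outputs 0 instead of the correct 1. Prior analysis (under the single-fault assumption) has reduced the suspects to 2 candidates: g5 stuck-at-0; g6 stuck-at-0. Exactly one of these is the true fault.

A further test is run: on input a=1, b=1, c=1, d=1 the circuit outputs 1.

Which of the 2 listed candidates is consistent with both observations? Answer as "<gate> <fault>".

Evaluate each candidate on input a=1, b=1, c=1, d=1:
  g5 stuck-at-0: g0=0, g1=0, g2=1, g3=0, g4=1, g5=0 [stuck-at-0], g6=1 → 1 — matches
  g6 stuck-at-0: g0=0, g1=0, g2=1, g3=0, g4=1, g5=0, g6=0 [stuck-at-0] → 0 — eliminated
Only g5 stuck-at-0 reproduces the observed 1.

g5 stuck-at-0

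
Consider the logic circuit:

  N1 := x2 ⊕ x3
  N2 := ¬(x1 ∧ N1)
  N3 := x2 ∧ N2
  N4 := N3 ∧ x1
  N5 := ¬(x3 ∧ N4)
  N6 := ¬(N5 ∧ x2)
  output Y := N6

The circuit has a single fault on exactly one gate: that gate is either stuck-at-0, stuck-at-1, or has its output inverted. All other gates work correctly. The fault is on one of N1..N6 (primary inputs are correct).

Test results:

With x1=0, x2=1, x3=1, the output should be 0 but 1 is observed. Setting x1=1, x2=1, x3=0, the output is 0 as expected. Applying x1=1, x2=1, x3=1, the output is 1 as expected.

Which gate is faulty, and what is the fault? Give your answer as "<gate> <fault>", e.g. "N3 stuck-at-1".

N4 stuck-at-1

Fault-free values for test 1 (x1=0, x2=1, x3=1): N1=0, N2=1, N3=1, N4=0, N5=1, N6=0, giving Y=0. Observed 1.
Test 1: faults giving observed 1 are {N4 stuck-at-1, N4 inverted output, N5 stuck-at-0, N5 inverted output, N6 stuck-at-1, N6 inverted output}.
Test 2 (x1=1, x2=1, x3=0): fault-free N1=1, N2=0, N3=0, N4=0, N5=1, N6=0 → 0; observed 0. Eliminates N5 stuck-at-0, N5 inverted output, N6 stuck-at-1, N6 inverted output.
Test 3 (x1=1, x2=1, x3=1): fault-free N1=0, N2=1, N3=1, N4=1, N5=0, N6=1 → 1; observed 1. Eliminates N4 inverted output.
Only N4 stuck-at-1 is consistent with every test.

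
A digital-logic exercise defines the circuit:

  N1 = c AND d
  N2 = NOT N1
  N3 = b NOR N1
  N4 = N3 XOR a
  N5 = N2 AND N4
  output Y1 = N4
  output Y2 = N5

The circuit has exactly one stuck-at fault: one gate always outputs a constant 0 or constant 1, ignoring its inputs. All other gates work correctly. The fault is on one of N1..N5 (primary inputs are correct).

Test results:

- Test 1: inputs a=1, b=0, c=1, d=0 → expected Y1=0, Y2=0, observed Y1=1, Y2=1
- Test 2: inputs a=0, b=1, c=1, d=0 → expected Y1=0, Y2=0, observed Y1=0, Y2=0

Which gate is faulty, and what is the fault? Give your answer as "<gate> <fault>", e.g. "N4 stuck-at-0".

N3 stuck-at-0

Fault-free values for test 1 (a=1, b=0, c=1, d=0): N1=0, N2=1, N3=1, N4=0, N5=0, giving Y1=0, Y2=0. Observed Y1=1, Y2=1.
Test 1: faults giving observed Y1=1, Y2=1 are {N3 stuck-at-0, N4 stuck-at-1}.
Test 2 (a=0, b=1, c=1, d=0): fault-free N1=0, N2=1, N3=0, N4=0, N5=0 → Y1=0, Y2=0; observed Y1=0, Y2=0. Eliminates N4 stuck-at-1.
Only N3 stuck-at-0 is consistent with every test.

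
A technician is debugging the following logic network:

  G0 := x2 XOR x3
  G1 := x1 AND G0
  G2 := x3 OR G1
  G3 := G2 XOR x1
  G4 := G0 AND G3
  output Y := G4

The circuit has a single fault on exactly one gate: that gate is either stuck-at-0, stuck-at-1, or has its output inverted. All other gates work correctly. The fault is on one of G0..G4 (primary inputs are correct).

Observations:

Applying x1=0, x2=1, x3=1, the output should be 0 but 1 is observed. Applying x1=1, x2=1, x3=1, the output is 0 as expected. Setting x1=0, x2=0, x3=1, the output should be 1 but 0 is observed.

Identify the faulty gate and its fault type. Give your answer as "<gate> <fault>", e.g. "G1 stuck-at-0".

Fault-free values for test 1 (x1=0, x2=1, x3=1): G0=0, G1=0, G2=1, G3=1, G4=0, giving Y=0. Observed 1.
Test 1: faults giving observed 1 are {G0 stuck-at-1, G0 inverted output, G4 stuck-at-1, G4 inverted output}.
Test 2 (x1=1, x2=1, x3=1): fault-free G0=0, G1=0, G2=1, G3=0, G4=0 → 0; observed 0. Eliminates G4 stuck-at-1, G4 inverted output.
Test 3 (x1=0, x2=0, x3=1): fault-free G0=1, G1=0, G2=1, G3=1, G4=1 → 1; observed 0. Eliminates G0 stuck-at-1.
Only G0 inverted output is consistent with every test.

G0 inverted output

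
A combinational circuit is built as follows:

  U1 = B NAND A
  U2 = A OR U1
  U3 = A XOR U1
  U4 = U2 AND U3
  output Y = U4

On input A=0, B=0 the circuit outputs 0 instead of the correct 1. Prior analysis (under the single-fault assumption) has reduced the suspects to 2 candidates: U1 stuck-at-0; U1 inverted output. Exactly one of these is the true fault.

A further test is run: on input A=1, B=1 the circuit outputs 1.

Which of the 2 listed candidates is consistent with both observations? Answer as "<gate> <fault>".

U1 stuck-at-0

Evaluate each candidate on input A=1, B=1:
  U1 stuck-at-0: U1=0 [stuck-at-0], U2=1, U3=1, U4=1 → 1 — matches
  U1 inverted output: U1=1 [inverted output], U2=1, U3=0, U4=0 → 0 — eliminated
Only U1 stuck-at-0 reproduces the observed 1.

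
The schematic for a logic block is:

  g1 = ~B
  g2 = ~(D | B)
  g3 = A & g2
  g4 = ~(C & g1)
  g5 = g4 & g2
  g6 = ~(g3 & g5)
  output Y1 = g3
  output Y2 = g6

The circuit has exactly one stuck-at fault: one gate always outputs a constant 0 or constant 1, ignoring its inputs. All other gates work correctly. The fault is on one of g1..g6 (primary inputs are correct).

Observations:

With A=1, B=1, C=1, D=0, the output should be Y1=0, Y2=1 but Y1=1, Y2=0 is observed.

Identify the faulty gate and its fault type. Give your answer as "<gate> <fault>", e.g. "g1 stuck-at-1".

g2 stuck-at-1

Fault-free values for test 1 (A=1, B=1, C=1, D=0): g1=0, g2=0, g3=0, g4=1, g5=0, g6=1, giving Y1=0, Y2=1. Observed Y1=1, Y2=0.
Test 1: faults giving observed Y1=1, Y2=0 are {g2 stuck-at-1}.
Only g2 stuck-at-1 is consistent with every test.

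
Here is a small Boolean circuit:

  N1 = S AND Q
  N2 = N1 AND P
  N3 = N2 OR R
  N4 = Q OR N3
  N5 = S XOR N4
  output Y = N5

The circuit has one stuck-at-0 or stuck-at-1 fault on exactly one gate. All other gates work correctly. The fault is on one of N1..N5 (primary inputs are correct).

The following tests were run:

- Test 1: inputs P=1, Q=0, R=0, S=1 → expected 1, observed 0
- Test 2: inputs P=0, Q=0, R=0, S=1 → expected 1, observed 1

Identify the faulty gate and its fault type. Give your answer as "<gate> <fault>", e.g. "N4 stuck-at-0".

Fault-free values for test 1 (P=1, Q=0, R=0, S=1): N1=0, N2=0, N3=0, N4=0, N5=1, giving Y=1. Observed 0.
Test 1: faults giving observed 0 are {N1 stuck-at-1, N2 stuck-at-1, N3 stuck-at-1, N4 stuck-at-1, N5 stuck-at-0}.
Test 2 (P=0, Q=0, R=0, S=1): fault-free N1=0, N2=0, N3=0, N4=0, N5=1 → 1; observed 1. Eliminates N2 stuck-at-1, N3 stuck-at-1, N4 stuck-at-1, N5 stuck-at-0.
Only N1 stuck-at-1 is consistent with every test.

N1 stuck-at-1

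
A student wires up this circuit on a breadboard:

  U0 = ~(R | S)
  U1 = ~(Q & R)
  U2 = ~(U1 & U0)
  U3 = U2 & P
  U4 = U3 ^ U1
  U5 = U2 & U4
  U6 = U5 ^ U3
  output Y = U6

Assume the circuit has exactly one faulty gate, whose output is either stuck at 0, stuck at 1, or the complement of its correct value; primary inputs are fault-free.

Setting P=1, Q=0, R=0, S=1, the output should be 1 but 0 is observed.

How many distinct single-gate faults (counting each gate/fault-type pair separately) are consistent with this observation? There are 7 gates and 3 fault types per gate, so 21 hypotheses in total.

12

Fault-free: U0=0, U1=1, U2=1, U3=1, U4=0, U5=0, U6=1 → 1. Observed 0.
  U0: stuck-at-1, inverted output ✓; others ✗
  U1: stuck-at-0, inverted output ✓; others ✗
  U2: stuck-at-0, inverted output ✓; others ✗
  U3: none of the 3 fault types match ✗
  U4: stuck-at-1, inverted output ✓; others ✗
  U5: stuck-at-1, inverted output ✓; others ✗
  U6: stuck-at-0, inverted output ✓; others ✗
Consistent faults: {U0 stuck-at-1, U0 inverted output, U1 stuck-at-0, U1 inverted output, U2 stuck-at-0, U2 inverted output, U4 stuck-at-1, U4 inverted output, U5 stuck-at-1, U5 inverted output, U6 stuck-at-0, U6 inverted output} — 12 in all.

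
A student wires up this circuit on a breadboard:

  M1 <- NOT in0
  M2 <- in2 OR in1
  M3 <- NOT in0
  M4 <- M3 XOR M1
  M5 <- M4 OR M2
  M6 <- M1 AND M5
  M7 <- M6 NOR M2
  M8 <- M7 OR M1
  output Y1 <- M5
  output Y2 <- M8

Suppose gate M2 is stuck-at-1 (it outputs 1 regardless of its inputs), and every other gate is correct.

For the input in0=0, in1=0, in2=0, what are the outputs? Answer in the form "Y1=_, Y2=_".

Propagate with M2 forced: M1=1, M2=1 [stuck-at-1], M3=1, M4=0, M5=1, M6=1, M7=0, M8=1.
So the outputs are Y1=1, Y2=1. (Without the fault they would be Y1=0, Y2=1.)

Y1=1, Y2=1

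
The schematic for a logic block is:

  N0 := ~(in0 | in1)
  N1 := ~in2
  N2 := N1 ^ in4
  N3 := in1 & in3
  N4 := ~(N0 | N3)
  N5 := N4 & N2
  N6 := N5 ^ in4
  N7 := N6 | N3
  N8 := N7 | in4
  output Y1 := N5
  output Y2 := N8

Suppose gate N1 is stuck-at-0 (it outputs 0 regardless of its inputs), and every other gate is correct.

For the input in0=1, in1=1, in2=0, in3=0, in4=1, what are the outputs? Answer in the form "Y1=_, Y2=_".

Propagate with N1 forced: N0=0, N1=0 [stuck-at-0], N2=1, N3=0, N4=1, N5=1, N6=0, N7=0, N8=1.
So the outputs are Y1=1, Y2=1. (Without the fault they would be Y1=0, Y2=1.)

Y1=1, Y2=1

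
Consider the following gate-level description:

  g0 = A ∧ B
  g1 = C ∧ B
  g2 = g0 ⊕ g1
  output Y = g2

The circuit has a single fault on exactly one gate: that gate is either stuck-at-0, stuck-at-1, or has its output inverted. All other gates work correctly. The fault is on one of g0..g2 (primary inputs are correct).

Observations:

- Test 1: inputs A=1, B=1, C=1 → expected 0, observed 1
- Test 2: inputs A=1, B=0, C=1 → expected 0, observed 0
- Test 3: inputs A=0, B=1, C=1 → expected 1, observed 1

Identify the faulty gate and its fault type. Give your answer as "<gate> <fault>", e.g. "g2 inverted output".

Fault-free values for test 1 (A=1, B=1, C=1): g0=1, g1=1, g2=0, giving Y=0. Observed 1.
Test 1: faults giving observed 1 are {g0 stuck-at-0, g0 inverted output, g1 stuck-at-0, g1 inverted output, g2 stuck-at-1, g2 inverted output}.
Test 2 (A=1, B=0, C=1): fault-free g0=0, g1=0, g2=0 → 0; observed 0. Eliminates g0 inverted output, g1 inverted output, g2 stuck-at-1, g2 inverted output.
Test 3 (A=0, B=1, C=1): fault-free g0=0, g1=1, g2=1 → 1; observed 1. Eliminates g1 stuck-at-0.
Only g0 stuck-at-0 is consistent with every test.

g0 stuck-at-0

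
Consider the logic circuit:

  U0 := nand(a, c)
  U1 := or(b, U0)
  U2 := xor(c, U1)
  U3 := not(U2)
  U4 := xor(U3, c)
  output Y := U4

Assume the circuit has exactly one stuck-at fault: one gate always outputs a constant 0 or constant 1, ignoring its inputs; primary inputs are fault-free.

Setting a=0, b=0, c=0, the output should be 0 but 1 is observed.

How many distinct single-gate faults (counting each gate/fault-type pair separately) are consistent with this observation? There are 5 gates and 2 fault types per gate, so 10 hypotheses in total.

5

Fault-free: U0=1, U1=1, U2=1, U3=0, U4=0 → 0. Observed 1.
  U0 stuck-at-0: output 1 ✓
  U0 stuck-at-1: output 0 ✗
  U1 stuck-at-0: output 1 ✓
  U1 stuck-at-1: output 0 ✗
  U2 stuck-at-0: output 1 ✓
  U2 stuck-at-1: output 0 ✗
  U3 stuck-at-0: output 0 ✗
  U3 stuck-at-1: output 1 ✓
  U4 stuck-at-0: output 0 ✗
  U4 stuck-at-1: output 1 ✓
Consistent faults: {U0 stuck-at-0, U1 stuck-at-0, U2 stuck-at-0, U3 stuck-at-1, U4 stuck-at-1} — 5 in all.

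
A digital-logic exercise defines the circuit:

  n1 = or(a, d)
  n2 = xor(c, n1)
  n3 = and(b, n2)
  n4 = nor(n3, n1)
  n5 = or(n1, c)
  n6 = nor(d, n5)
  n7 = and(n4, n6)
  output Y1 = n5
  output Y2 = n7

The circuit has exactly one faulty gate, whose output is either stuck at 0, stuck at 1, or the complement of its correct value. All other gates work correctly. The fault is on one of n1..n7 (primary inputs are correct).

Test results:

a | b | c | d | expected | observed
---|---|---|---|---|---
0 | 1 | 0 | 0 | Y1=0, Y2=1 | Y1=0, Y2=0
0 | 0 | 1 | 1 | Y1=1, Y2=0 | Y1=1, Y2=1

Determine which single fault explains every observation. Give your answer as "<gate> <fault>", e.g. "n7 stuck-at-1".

Fault-free values for test 1 (a=0, b=1, c=0, d=0): n1=0, n2=0, n3=0, n4=1, n5=0, n6=1, n7=1, giving Y1=0, Y2=1. Observed Y1=0, Y2=0.
Test 1: faults giving observed Y1=0, Y2=0 are {n2 stuck-at-1, n2 inverted output, n3 stuck-at-1, n3 inverted output, n4 stuck-at-0, n4 inverted output, n6 stuck-at-0, n6 inverted output, n7 stuck-at-0, n7 inverted output}.
Test 2 (a=0, b=0, c=1, d=1): fault-free n1=1, n2=0, n3=0, n4=0, n5=1, n6=0, n7=0 → Y1=1, Y2=0; observed Y1=1, Y2=1. Eliminates n2 stuck-at-1, n2 inverted output, n3 stuck-at-1, n3 inverted output, n4 stuck-at-0, n4 inverted output, n6 stuck-at-0, n6 inverted output, n7 stuck-at-0.
Only n7 inverted output is consistent with every test.

n7 inverted output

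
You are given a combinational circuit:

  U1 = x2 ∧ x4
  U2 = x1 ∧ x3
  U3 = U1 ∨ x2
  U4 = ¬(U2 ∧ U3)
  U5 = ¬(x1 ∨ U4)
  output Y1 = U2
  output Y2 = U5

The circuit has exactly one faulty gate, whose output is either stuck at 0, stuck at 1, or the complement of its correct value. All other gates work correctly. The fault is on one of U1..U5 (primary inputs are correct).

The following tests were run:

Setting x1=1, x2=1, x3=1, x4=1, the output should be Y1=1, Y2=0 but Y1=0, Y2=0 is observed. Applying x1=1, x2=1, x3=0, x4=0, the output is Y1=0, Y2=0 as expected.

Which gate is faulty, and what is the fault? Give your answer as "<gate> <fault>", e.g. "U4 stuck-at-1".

Fault-free values for test 1 (x1=1, x2=1, x3=1, x4=1): U1=1, U2=1, U3=1, U4=0, U5=0, giving Y1=1, Y2=0. Observed Y1=0, Y2=0.
Test 1: faults giving observed Y1=0, Y2=0 are {U2 stuck-at-0, U2 inverted output}.
Test 2 (x1=1, x2=1, x3=0, x4=0): fault-free U1=0, U2=0, U3=1, U4=1, U5=0 → Y1=0, Y2=0; observed Y1=0, Y2=0. Eliminates U2 inverted output.
Only U2 stuck-at-0 is consistent with every test.

U2 stuck-at-0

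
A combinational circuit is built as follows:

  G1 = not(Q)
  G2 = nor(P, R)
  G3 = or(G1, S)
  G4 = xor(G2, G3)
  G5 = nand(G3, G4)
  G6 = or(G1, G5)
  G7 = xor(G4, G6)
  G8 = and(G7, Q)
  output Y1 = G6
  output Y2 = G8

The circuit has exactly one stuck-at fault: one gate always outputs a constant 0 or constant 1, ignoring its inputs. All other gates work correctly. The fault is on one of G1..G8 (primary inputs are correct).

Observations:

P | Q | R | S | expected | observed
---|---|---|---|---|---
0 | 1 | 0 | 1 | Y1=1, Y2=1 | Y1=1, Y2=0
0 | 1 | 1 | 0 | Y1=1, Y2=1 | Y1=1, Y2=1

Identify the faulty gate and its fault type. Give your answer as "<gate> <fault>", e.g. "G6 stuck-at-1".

G3 stuck-at-0

Fault-free values for test 1 (P=0, Q=1, R=0, S=1): G1=0, G2=1, G3=1, G4=0, G5=1, G6=1, G7=1, G8=1, giving Y1=1, Y2=1. Observed Y1=1, Y2=0.
Test 1: faults giving observed Y1=1, Y2=0 are {G3 stuck-at-0, G7 stuck-at-0, G8 stuck-at-0}.
Test 2 (P=0, Q=1, R=1, S=0): fault-free G1=0, G2=0, G3=0, G4=0, G5=1, G6=1, G7=1, G8=1 → Y1=1, Y2=1; observed Y1=1, Y2=1. Eliminates G7 stuck-at-0, G8 stuck-at-0.
Only G3 stuck-at-0 is consistent with every test.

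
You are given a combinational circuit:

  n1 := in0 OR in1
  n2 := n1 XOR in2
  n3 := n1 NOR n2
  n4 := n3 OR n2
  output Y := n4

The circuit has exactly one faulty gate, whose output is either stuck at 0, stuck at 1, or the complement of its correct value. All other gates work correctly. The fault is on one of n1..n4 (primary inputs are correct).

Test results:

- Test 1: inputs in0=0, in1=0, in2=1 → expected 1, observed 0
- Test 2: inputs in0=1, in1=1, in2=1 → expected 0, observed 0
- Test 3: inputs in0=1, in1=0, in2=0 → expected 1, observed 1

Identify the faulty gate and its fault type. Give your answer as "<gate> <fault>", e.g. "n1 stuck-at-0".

Fault-free values for test 1 (in0=0, in1=0, in2=1): n1=0, n2=1, n3=0, n4=1, giving Y=1. Observed 0.
Test 1: faults giving observed 0 are {n1 stuck-at-1, n1 inverted output, n4 stuck-at-0, n4 inverted output}.
Test 2 (in0=1, in1=1, in2=1): fault-free n1=1, n2=0, n3=0, n4=0 → 0; observed 0. Eliminates n1 inverted output, n4 inverted output.
Test 3 (in0=1, in1=0, in2=0): fault-free n1=1, n2=1, n3=0, n4=1 → 1; observed 1. Eliminates n4 stuck-at-0.
Only n1 stuck-at-1 is consistent with every test.

n1 stuck-at-1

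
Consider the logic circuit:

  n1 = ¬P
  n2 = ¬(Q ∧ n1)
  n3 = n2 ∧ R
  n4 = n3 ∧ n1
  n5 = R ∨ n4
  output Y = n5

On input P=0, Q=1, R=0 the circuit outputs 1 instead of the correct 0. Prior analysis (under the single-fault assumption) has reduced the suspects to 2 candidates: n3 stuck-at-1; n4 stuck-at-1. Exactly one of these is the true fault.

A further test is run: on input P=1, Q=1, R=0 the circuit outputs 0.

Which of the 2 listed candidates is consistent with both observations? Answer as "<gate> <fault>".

Evaluate each candidate on input P=1, Q=1, R=0:
  n3 stuck-at-1: n1=0, n2=1, n3=1 [stuck-at-1], n4=0, n5=0 → 0 — matches
  n4 stuck-at-1: n1=0, n2=1, n3=0, n4=1 [stuck-at-1], n5=1 → 1 — eliminated
Only n3 stuck-at-1 reproduces the observed 0.

n3 stuck-at-1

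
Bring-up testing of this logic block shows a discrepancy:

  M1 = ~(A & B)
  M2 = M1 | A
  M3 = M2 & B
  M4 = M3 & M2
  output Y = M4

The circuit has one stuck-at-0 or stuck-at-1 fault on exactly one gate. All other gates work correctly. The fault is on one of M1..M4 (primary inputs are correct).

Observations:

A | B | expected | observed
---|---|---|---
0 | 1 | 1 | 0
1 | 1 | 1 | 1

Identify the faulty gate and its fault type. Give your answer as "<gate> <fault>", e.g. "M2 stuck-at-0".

M1 stuck-at-0

Fault-free values for test 1 (A=0, B=1): M1=1, M2=1, M3=1, M4=1, giving Y=1. Observed 0.
Test 1: faults giving observed 0 are {M1 stuck-at-0, M2 stuck-at-0, M3 stuck-at-0, M4 stuck-at-0}.
Test 2 (A=1, B=1): fault-free M1=0, M2=1, M3=1, M4=1 → 1; observed 1. Eliminates M2 stuck-at-0, M3 stuck-at-0, M4 stuck-at-0.
Only M1 stuck-at-0 is consistent with every test.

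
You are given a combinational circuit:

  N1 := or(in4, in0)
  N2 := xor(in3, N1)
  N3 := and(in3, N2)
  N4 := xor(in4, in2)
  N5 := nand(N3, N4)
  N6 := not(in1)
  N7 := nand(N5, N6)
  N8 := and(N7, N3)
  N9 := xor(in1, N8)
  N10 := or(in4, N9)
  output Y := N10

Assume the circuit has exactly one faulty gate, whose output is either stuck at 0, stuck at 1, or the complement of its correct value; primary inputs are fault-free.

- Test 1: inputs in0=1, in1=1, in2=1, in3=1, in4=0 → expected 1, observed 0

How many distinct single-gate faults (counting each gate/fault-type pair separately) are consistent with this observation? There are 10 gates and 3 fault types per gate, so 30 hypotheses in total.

Fault-free: N1=1, N2=0, N3=0, N4=1, N5=1, N6=0, N7=1, N8=0, N9=1, N10=1 → 1. Observed 0.
  N1: stuck-at-0, inverted output ✓; others ✗
  N2: stuck-at-1, inverted output ✓; others ✗
  N3: stuck-at-1, inverted output ✓; others ✗
  N4: none of the 3 fault types match ✗
  N5: none of the 3 fault types match ✗
  N6: none of the 3 fault types match ✗
  N7: none of the 3 fault types match ✗
  N8: stuck-at-1, inverted output ✓; others ✗
  N9: stuck-at-0, inverted output ✓; others ✗
  N10: stuck-at-0, inverted output ✓; others ✗
Consistent faults: {N1 stuck-at-0, N1 inverted output, N2 stuck-at-1, N2 inverted output, N3 stuck-at-1, N3 inverted output, N8 stuck-at-1, N8 inverted output, N9 stuck-at-0, N9 inverted output, N10 stuck-at-0, N10 inverted output} — 12 in all.

12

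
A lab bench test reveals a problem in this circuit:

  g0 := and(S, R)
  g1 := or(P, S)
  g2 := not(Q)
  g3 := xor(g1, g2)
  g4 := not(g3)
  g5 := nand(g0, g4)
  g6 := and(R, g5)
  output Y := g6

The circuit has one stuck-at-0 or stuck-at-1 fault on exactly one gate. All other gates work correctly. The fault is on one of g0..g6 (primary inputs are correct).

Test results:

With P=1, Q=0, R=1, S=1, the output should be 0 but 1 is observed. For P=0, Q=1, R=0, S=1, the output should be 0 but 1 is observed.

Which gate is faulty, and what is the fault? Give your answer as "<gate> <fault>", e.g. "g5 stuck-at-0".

g6 stuck-at-1

Fault-free values for test 1 (P=1, Q=0, R=1, S=1): g0=1, g1=1, g2=1, g3=0, g4=1, g5=0, g6=0, giving Y=0. Observed 1.
Test 1: faults giving observed 1 are {g0 stuck-at-0, g1 stuck-at-0, g2 stuck-at-0, g3 stuck-at-1, g4 stuck-at-0, g5 stuck-at-1, g6 stuck-at-1}.
Test 2 (P=0, Q=1, R=0, S=1): fault-free g0=0, g1=1, g2=0, g3=1, g4=0, g5=1, g6=0 → 0; observed 1. Eliminates g0 stuck-at-0, g1 stuck-at-0, g2 stuck-at-0, g3 stuck-at-1, g4 stuck-at-0, g5 stuck-at-1.
Only g6 stuck-at-1 is consistent with every test.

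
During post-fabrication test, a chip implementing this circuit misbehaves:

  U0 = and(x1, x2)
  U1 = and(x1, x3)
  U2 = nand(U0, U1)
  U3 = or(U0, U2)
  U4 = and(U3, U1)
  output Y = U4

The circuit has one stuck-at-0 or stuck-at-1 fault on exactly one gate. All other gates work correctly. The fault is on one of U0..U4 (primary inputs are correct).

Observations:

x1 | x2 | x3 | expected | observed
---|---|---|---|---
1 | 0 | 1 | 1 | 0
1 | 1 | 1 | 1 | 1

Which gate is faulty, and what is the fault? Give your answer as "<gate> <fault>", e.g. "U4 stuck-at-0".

U2 stuck-at-0

Fault-free values for test 1 (x1=1, x2=0, x3=1): U0=0, U1=1, U2=1, U3=1, U4=1, giving Y=1. Observed 0.
Test 1: faults giving observed 0 are {U1 stuck-at-0, U2 stuck-at-0, U3 stuck-at-0, U4 stuck-at-0}.
Test 2 (x1=1, x2=1, x3=1): fault-free U0=1, U1=1, U2=0, U3=1, U4=1 → 1; observed 1. Eliminates U1 stuck-at-0, U3 stuck-at-0, U4 stuck-at-0.
Only U2 stuck-at-0 is consistent with every test.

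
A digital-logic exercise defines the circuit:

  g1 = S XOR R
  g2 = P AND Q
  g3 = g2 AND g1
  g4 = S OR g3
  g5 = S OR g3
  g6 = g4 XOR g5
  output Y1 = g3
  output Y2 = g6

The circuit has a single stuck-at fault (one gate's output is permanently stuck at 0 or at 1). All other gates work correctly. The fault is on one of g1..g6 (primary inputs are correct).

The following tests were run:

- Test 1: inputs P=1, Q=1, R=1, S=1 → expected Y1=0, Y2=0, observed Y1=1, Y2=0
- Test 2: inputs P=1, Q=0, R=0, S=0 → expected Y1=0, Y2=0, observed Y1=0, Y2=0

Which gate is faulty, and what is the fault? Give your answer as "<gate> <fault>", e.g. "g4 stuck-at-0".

g1 stuck-at-1

Fault-free values for test 1 (P=1, Q=1, R=1, S=1): g1=0, g2=1, g3=0, g4=1, g5=1, g6=0, giving Y1=0, Y2=0. Observed Y1=1, Y2=0.
Test 1: faults giving observed Y1=1, Y2=0 are {g1 stuck-at-1, g3 stuck-at-1}.
Test 2 (P=1, Q=0, R=0, S=0): fault-free g1=0, g2=0, g3=0, g4=0, g5=0, g6=0 → Y1=0, Y2=0; observed Y1=0, Y2=0. Eliminates g3 stuck-at-1.
Only g1 stuck-at-1 is consistent with every test.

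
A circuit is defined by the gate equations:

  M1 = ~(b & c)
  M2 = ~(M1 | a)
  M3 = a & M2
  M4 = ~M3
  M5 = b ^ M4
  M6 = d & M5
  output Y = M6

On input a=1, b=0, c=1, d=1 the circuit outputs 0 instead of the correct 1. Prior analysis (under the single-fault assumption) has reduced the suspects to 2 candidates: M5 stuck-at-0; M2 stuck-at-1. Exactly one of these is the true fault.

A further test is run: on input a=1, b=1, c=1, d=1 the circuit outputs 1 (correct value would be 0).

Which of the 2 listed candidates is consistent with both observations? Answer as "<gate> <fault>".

M2 stuck-at-1

Evaluate each candidate on input a=1, b=1, c=1, d=1:
  M5 stuck-at-0: M1=0, M2=0, M3=0, M4=1, M5=0 [stuck-at-0], M6=0 → 0 — eliminated
  M2 stuck-at-1: M1=0, M2=1 [stuck-at-1], M3=1, M4=0, M5=1, M6=1 → 1 — matches
Only M2 stuck-at-1 reproduces the observed 1.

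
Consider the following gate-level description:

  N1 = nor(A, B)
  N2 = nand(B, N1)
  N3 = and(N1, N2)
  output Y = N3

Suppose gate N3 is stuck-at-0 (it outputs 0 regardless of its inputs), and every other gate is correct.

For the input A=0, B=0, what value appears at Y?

0

Propagate with N3 forced: N1=1, N2=1, N3=0 [stuck-at-0].
So Y = 0. (Without the fault it would be 1.)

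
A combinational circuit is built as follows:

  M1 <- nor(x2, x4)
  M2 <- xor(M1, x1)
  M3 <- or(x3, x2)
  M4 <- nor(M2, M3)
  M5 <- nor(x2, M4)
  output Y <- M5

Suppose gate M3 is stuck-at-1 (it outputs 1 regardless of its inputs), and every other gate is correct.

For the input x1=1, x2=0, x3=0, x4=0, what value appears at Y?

Propagate with M3 forced: M1=1, M2=0, M3=1 [stuck-at-1], M4=0, M5=1.
So Y = 1. (Without the fault it would be 0.)

1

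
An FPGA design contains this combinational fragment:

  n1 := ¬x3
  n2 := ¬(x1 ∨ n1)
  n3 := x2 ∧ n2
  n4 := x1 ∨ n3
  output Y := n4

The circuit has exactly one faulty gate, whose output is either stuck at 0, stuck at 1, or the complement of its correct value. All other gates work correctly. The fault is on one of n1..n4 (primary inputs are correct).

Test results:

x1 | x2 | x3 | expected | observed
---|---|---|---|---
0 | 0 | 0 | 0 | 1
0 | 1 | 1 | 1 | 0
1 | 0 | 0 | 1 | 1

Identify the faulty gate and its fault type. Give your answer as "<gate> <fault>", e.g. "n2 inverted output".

n3 inverted output

Fault-free values for test 1 (x1=0, x2=0, x3=0): n1=1, n2=0, n3=0, n4=0, giving Y=0. Observed 1.
Test 1: faults giving observed 1 are {n3 stuck-at-1, n3 inverted output, n4 stuck-at-1, n4 inverted output}.
Test 2 (x1=0, x2=1, x3=1): fault-free n1=0, n2=1, n3=1, n4=1 → 1; observed 0. Eliminates n3 stuck-at-1, n4 stuck-at-1.
Test 3 (x1=1, x2=0, x3=0): fault-free n1=1, n2=0, n3=0, n4=1 → 1; observed 1. Eliminates n4 inverted output.
Only n3 inverted output is consistent with every test.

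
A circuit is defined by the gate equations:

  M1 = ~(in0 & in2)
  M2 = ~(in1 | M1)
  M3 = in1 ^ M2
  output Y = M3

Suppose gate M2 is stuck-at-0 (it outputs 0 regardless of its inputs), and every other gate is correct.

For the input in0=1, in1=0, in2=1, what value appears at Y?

0

Propagate with M2 forced: M1=0, M2=0 [stuck-at-0], M3=0.
So Y = 0. (Without the fault it would be 1.)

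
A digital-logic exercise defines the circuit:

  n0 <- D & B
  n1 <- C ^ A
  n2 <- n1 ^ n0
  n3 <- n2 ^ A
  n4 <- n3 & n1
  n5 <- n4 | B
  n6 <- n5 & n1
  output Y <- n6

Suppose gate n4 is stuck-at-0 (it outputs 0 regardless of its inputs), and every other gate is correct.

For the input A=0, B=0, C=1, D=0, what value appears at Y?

0

Propagate with n4 forced: n0=0, n1=1, n2=1, n3=1, n4=0 [stuck-at-0], n5=0, n6=0.
So Y = 0. (Without the fault it would be 1.)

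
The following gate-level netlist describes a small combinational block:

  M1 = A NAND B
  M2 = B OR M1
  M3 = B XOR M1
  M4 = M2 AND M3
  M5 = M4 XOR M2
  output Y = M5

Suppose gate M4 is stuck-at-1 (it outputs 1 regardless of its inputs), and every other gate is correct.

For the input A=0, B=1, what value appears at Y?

0

Propagate with M4 forced: M1=1, M2=1, M3=0, M4=1 [stuck-at-1], M5=0.
So Y = 0. (Without the fault it would be 1.)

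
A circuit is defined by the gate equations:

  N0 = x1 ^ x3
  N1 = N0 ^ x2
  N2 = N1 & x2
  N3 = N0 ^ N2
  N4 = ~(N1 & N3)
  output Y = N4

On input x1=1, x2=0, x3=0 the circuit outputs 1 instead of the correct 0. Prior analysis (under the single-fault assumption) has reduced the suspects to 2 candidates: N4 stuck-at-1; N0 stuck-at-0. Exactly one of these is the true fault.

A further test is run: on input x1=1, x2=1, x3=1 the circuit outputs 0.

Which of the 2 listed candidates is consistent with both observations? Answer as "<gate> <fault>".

Evaluate each candidate on input x1=1, x2=1, x3=1:
  N4 stuck-at-1: N0=0, N1=1, N2=1, N3=1, N4=1 [stuck-at-1] → 1 — eliminated
  N0 stuck-at-0: N0=0 [stuck-at-0], N1=1, N2=1, N3=1, N4=0 → 0 — matches
Only N0 stuck-at-0 reproduces the observed 0.

N0 stuck-at-0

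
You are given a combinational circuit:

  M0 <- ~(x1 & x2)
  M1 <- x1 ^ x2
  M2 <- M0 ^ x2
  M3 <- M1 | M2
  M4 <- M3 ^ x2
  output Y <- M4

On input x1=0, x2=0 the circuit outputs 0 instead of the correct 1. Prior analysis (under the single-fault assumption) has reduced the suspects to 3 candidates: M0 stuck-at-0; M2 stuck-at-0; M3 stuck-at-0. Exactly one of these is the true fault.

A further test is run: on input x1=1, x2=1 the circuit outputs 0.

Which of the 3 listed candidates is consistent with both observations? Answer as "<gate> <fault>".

Evaluate each candidate on input x1=1, x2=1:
  M0 stuck-at-0: M0=0 [stuck-at-0], M1=0, M2=1, M3=1, M4=0 → 0 — matches
  M2 stuck-at-0: M0=0, M1=0, M2=0 [stuck-at-0], M3=0, M4=1 → 1 — eliminated
  M3 stuck-at-0: M0=0, M1=0, M2=1, M3=0 [stuck-at-0], M4=1 → 1 — eliminated
Only M0 stuck-at-0 reproduces the observed 0.

M0 stuck-at-0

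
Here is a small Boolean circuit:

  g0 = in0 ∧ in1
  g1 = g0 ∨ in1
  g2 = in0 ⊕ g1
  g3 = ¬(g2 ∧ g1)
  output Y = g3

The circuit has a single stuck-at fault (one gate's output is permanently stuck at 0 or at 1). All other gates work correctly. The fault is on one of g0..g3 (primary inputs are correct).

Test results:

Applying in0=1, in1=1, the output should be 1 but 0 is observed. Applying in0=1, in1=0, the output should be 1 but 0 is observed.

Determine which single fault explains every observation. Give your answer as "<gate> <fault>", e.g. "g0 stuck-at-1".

Fault-free values for test 1 (in0=1, in1=1): g0=1, g1=1, g2=0, g3=1, giving Y=1. Observed 0.
Test 1: faults giving observed 0 are {g2 stuck-at-1, g3 stuck-at-0}.
Test 2 (in0=1, in1=0): fault-free g0=0, g1=0, g2=1, g3=1 → 1; observed 0. Eliminates g2 stuck-at-1.
Only g3 stuck-at-0 is consistent with every test.

g3 stuck-at-0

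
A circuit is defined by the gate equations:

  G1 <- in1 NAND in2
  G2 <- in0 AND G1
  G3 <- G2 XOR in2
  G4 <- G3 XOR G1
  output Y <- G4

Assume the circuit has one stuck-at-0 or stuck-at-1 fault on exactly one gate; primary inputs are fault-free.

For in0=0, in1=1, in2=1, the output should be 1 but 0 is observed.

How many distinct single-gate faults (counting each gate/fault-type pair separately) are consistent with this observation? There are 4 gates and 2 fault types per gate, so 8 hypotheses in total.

Fault-free: G1=0, G2=0, G3=1, G4=1 → 1. Observed 0.
  G1 stuck-at-0: output 1 ✗
  G1 stuck-at-1: output 0 ✓
  G2 stuck-at-0: output 1 ✗
  G2 stuck-at-1: output 0 ✓
  G3 stuck-at-0: output 0 ✓
  G3 stuck-at-1: output 1 ✗
  G4 stuck-at-0: output 0 ✓
  G4 stuck-at-1: output 1 ✗
Consistent faults: {G1 stuck-at-1, G2 stuck-at-1, G3 stuck-at-0, G4 stuck-at-0} — 4 in all.

4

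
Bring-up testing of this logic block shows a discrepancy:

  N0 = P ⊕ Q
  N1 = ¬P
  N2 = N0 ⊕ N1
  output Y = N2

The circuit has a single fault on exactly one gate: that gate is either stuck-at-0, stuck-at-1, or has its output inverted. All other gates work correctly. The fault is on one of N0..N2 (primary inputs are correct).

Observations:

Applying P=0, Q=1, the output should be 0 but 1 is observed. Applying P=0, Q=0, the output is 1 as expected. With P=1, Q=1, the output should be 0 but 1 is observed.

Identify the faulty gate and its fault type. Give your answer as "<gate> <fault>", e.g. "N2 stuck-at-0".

Fault-free values for test 1 (P=0, Q=1): N0=1, N1=1, N2=0, giving Y=0. Observed 1.
Test 1: faults giving observed 1 are {N0 stuck-at-0, N0 inverted output, N1 stuck-at-0, N1 inverted output, N2 stuck-at-1, N2 inverted output}.
Test 2 (P=0, Q=0): fault-free N0=0, N1=1, N2=1 → 1; observed 1. Eliminates N0 inverted output, N1 stuck-at-0, N1 inverted output, N2 inverted output.
Test 3 (P=1, Q=1): fault-free N0=0, N1=0, N2=0 → 0; observed 1. Eliminates N0 stuck-at-0.
Only N2 stuck-at-1 is consistent with every test.

N2 stuck-at-1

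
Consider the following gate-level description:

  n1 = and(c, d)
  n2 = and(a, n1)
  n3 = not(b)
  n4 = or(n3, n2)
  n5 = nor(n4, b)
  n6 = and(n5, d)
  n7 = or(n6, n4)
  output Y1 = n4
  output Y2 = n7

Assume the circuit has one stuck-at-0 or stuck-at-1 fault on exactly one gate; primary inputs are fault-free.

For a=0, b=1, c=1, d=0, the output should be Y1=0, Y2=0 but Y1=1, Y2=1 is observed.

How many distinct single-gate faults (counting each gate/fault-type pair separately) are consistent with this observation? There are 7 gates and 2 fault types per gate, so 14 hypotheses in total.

3

Fault-free: n1=0, n2=0, n3=0, n4=0, n5=0, n6=0, n7=0 → Y1=0, Y2=0. Observed Y1=1, Y2=1.
  n1 stuck-at-0: output Y1=0, Y2=0 ✗
  n1 stuck-at-1: output Y1=0, Y2=0 ✗
  n2 stuck-at-0: output Y1=0, Y2=0 ✗
  n2 stuck-at-1: output Y1=1, Y2=1 ✓
  n3 stuck-at-0: output Y1=0, Y2=0 ✗
  n3 stuck-at-1: output Y1=1, Y2=1 ✓
  n4 stuck-at-0: output Y1=0, Y2=0 ✗
  n4 stuck-at-1: output Y1=1, Y2=1 ✓
  n5 stuck-at-0: output Y1=0, Y2=0 ✗
  n5 stuck-at-1: output Y1=0, Y2=0 ✗
  n6 stuck-at-0: output Y1=0, Y2=0 ✗
  n6 stuck-at-1: output Y1=0, Y2=1 ✗
  n7 stuck-at-0: output Y1=0, Y2=0 ✗
  n7 stuck-at-1: output Y1=0, Y2=1 ✗
Consistent faults: {n2 stuck-at-1, n3 stuck-at-1, n4 stuck-at-1} — 3 in all.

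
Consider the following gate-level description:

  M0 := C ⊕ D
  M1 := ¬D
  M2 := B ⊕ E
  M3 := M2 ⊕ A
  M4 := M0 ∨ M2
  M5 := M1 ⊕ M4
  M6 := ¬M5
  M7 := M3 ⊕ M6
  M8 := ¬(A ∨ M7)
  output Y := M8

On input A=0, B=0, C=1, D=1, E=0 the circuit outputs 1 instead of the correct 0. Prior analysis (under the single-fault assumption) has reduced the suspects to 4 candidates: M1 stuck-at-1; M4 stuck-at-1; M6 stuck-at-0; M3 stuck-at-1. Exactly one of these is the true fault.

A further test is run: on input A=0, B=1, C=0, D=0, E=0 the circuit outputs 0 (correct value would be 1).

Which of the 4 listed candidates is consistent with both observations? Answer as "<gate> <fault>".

Evaluate each candidate on input A=0, B=1, C=0, D=0, E=0:
  M1 stuck-at-1: M0=0, M1=1 [stuck-at-1], M2=1, M3=1, M4=1, M5=0, M6=1, M7=0, M8=1 → 1 — eliminated
  M4 stuck-at-1: M0=0, M1=1, M2=1, M3=1, M4=1 [stuck-at-1], M5=0, M6=1, M7=0, M8=1 → 1 — eliminated
  M6 stuck-at-0: M0=0, M1=1, M2=1, M3=1, M4=1, M5=0, M6=0 [stuck-at-0], M7=1, M8=0 → 0 — matches
  M3 stuck-at-1: M0=0, M1=1, M2=1, M3=1 [stuck-at-1], M4=1, M5=0, M6=1, M7=0, M8=1 → 1 — eliminated
Only M6 stuck-at-0 reproduces the observed 0.

M6 stuck-at-0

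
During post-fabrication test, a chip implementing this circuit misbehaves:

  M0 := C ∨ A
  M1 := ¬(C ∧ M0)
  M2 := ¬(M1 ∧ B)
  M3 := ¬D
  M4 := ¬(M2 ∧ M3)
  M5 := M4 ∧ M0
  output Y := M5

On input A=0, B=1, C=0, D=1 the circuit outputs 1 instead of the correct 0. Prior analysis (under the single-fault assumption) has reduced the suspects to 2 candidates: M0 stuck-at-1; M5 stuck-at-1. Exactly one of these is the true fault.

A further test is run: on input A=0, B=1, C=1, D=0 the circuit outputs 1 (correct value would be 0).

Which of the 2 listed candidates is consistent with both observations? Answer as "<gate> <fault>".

M5 stuck-at-1

Evaluate each candidate on input A=0, B=1, C=1, D=0:
  M0 stuck-at-1: M0=1 [stuck-at-1], M1=0, M2=1, M3=1, M4=0, M5=0 → 0 — eliminated
  M5 stuck-at-1: M0=1, M1=0, M2=1, M3=1, M4=0, M5=1 [stuck-at-1] → 1 — matches
Only M5 stuck-at-1 reproduces the observed 1.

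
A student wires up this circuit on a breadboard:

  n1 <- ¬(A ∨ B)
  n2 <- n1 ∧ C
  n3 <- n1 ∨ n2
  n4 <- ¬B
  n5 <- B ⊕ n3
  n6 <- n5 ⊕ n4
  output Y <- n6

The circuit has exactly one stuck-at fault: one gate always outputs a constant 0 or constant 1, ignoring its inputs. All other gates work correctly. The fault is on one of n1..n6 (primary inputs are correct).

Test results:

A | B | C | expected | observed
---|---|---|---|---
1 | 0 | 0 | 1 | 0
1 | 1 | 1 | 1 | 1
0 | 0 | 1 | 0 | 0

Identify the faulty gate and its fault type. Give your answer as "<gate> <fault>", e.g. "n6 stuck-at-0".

n5 stuck-at-1

Fault-free values for test 1 (A=1, B=0, C=0): n1=0, n2=0, n3=0, n4=1, n5=0, n6=1, giving Y=1. Observed 0.
Test 1: faults giving observed 0 are {n1 stuck-at-1, n2 stuck-at-1, n3 stuck-at-1, n4 stuck-at-0, n5 stuck-at-1, n6 stuck-at-0}.
Test 2 (A=1, B=1, C=1): fault-free n1=0, n2=0, n3=0, n4=0, n5=1, n6=1 → 1; observed 1. Eliminates n1 stuck-at-1, n2 stuck-at-1, n3 stuck-at-1, n6 stuck-at-0.
Test 3 (A=0, B=0, C=1): fault-free n1=1, n2=1, n3=1, n4=1, n5=1, n6=0 → 0; observed 0. Eliminates n4 stuck-at-0.
Only n5 stuck-at-1 is consistent with every test.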